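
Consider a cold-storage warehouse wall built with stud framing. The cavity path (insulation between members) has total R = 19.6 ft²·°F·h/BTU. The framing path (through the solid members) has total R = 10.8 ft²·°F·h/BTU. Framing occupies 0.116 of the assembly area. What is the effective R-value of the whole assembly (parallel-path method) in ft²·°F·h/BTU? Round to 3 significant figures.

U_eff = 0.884/19.6 + 0.116/10.8 = 0.0451 + 0.01074 = 0.05584
R_eff = 1/U_eff = 17.91 ft²·°F·h/BTU

17.9 ft²·°F·h/BTU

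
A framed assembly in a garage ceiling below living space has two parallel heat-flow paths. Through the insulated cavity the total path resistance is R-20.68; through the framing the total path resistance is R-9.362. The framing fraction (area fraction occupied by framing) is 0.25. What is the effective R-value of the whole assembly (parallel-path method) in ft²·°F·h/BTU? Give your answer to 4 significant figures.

15.88 ft²·°F·h/BTU

U_eff = 0.75/20.68 + 0.25/9.362 = 0.036267 + 0.026704 = 0.062971
R_eff = 1/U_eff = 15.88 ft²·°F·h/BTU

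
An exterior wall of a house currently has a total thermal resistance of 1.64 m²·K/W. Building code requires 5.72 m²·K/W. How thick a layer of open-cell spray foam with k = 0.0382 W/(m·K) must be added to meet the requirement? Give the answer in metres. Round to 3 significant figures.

0.156 m

ΔR = 5.72 − 1.64 = 4.08 m²·K/W
L = ΔR × k = 4.08 × 0.0382 = 0.1559 m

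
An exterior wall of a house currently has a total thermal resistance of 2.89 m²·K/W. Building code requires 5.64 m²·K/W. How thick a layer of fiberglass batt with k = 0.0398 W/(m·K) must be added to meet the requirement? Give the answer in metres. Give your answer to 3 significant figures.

ΔR = 5.64 − 2.89 = 2.75 m²·K/W
L = ΔR × k = 2.75 × 0.0398 = 0.1094 m

0.109 m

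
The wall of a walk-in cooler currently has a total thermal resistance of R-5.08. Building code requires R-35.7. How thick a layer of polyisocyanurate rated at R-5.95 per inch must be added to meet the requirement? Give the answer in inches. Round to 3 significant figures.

5.15 in

ΔR = 35.7 − 5.08 = 30.62 ft²·°F·h/BTU
L = ΔR / (R/in) = 30.62/5.95 = 5.146 in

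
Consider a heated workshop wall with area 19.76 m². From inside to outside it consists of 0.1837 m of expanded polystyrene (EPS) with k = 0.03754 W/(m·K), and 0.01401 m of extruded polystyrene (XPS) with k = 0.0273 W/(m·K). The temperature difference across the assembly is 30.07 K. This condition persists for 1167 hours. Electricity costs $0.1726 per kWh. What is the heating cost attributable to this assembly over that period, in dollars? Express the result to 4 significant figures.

0.1837/0.03754 = 4.8934
0.01401/0.0273 = 0.51319
R_total = 4.8934 + 0.51319 = 5.4066 m²·K/W
Q = 19.76 × 30.07 / 5.4066 = 109.9 W
E = 109.9 W × 1167 h / 1000 = 128.25 kWh
Cost = 128.25 × 0.1726 = $22.136

22.14 dollars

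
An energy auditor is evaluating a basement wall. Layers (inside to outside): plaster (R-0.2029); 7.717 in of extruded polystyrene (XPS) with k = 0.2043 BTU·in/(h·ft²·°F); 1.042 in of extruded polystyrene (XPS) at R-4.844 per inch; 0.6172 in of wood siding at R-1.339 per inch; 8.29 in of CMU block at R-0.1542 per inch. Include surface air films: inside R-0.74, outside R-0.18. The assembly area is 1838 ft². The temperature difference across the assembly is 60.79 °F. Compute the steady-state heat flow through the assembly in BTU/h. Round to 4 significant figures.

2426 BTU/h

7.717/0.2043 = 37.773
1.042 × 4.844 = 5.0474
0.6172 × 1.339 = 0.82643
8.29 × 0.1542 = 1.2783
R_total = 0.74 + 0.2029 + 37.773 + 5.0474 + 0.82643 + 1.2783 + 0.18 = 46.048 ft²·°F·h/BTU
Q = A·ΔT/R = 1838 × 60.79 / 46.048 = 2426.4 BTU/h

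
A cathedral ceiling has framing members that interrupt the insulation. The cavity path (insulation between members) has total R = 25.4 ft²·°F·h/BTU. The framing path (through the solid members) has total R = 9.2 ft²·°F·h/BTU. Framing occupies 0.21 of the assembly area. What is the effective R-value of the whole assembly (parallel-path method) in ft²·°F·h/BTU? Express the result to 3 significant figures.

18.5 ft²·°F·h/BTU

U_eff = 0.79/25.4 + 0.21/9.2 = 0.0311 + 0.02283 = 0.05393
R_eff = 1/U_eff = 18.54 ft²·°F·h/BTU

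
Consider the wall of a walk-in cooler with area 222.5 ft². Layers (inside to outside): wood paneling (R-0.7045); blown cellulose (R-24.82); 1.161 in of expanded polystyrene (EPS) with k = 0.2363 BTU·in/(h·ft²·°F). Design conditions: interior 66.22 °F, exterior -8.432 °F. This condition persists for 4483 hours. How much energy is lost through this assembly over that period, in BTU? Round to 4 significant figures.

1.161/0.2363 = 4.9132
R_total = 0.7045 + 24.82 + 4.9132 = 30.438 ft²·°F·h/BTU
Q = 222.5 × (66.22 − (-8.432)) / 30.438 = 545.71 BTU/h
E = 545.71 × 4483 = 2446400 BTU

2446000 BTU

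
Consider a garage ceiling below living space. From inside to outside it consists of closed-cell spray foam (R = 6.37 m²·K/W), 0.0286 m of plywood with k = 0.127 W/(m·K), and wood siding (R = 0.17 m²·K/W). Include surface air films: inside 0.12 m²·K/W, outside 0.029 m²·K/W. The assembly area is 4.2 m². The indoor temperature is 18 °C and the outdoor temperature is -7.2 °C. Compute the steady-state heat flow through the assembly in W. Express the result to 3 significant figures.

0.0286/0.127 = 0.2252
R_total = 0.12 + 6.37 + 0.2252 + 0.17 + 0.029 = 6.914 m²·K/W
Q = A·ΔT/R = 4.2 × (18 − (-7.2)) / 6.914 = 15.31 W

15.3 W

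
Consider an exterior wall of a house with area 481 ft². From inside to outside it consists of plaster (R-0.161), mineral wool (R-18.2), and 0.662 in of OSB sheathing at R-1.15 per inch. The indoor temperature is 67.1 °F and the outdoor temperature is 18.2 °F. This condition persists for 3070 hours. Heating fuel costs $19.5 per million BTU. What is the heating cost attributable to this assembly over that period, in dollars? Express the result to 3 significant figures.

0.662 × 1.15 = 0.7613
R_total = 0.161 + 18.2 + 0.7613 = 19.12 ft²·°F·h/BTU
Q = 481 × (67.1 − 18.2) / 19.12 = 1230 BTU/h
E = 1230 × 3070 = 3776000 BTU
Cost = 3776000/10⁶ × 19.5 = $73.64

73.6 dollars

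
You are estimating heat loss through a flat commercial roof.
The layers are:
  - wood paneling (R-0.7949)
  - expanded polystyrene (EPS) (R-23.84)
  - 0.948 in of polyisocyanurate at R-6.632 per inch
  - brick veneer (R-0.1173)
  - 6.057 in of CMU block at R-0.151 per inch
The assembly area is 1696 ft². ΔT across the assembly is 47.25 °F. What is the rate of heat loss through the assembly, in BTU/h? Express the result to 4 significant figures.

0.948 × 6.632 = 6.2871
6.057 × 0.151 = 0.91461
R_total = 0.7949 + 23.84 + 6.2871 + 0.1173 + 0.91461 = 31.954 ft²·°F·h/BTU
Q = A·ΔT/R = 1696 × 47.25 / 31.954 = 2507.9 BTU/h

2508 BTU/h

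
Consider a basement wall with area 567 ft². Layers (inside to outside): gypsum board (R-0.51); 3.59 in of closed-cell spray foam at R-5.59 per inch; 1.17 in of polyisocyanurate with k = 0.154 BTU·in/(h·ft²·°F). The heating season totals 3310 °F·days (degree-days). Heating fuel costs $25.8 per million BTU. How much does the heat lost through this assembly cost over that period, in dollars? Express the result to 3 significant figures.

41.2 dollars

3.59 × 5.59 = 20.07
1.17/0.154 = 7.597
R_total = 0.51 + 20.07 + 7.597 = 28.18 ft²·°F·h/BTU
E = A × HDD × 24 / R = 567 × 3310 × 24 / 28.18 = 1599000 BTU
Cost = 1599000/10⁶ × 25.8 = $41.24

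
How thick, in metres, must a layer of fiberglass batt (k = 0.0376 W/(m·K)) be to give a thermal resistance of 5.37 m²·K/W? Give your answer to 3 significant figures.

L = R·k = 5.37 × 0.0376 = 0.2019 m

0.202 m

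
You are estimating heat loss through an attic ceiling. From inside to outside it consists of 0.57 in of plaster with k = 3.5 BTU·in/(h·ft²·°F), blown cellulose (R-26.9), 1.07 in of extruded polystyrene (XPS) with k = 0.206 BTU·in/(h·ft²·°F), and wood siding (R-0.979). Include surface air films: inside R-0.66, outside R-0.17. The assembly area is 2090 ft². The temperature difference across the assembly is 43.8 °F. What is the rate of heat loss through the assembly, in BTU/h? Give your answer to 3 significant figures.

0.57/3.5 = 0.1629
1.07/0.206 = 5.194
R_total = 0.66 + 0.1629 + 26.9 + 5.194 + 0.979 + 0.17 = 34.07 ft²·°F·h/BTU
Q = A·ΔT/R = 2090 × 43.8 / 34.07 = 2687 BTU/h

2690 BTU/h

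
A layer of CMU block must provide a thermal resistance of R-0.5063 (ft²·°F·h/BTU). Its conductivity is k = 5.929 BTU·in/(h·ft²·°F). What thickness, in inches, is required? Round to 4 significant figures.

3.002 in

L = R × k = 0.5063 × 5.929 = 3.0019 in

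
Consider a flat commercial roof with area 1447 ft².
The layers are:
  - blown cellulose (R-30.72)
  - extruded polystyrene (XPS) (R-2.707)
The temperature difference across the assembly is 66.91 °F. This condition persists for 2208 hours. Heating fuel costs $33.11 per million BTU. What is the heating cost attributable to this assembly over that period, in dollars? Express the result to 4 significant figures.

R_total = 30.72 + 2.707 = 33.427 ft²·°F·h/BTU
Q = 1447 × 66.91 / 33.427 = 2896.4 BTU/h
E = 2896.4 × 2208 = 6395300 BTU
Cost = 6395300/10⁶ × 33.11 = $211.75

211.7 dollars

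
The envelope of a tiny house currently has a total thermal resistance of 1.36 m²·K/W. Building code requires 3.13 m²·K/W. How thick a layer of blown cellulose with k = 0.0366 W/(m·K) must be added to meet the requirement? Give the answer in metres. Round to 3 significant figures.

0.0648 m

ΔR = 3.13 − 1.36 = 1.77 m²·K/W
L = ΔR × k = 1.77 × 0.0366 = 0.06478 m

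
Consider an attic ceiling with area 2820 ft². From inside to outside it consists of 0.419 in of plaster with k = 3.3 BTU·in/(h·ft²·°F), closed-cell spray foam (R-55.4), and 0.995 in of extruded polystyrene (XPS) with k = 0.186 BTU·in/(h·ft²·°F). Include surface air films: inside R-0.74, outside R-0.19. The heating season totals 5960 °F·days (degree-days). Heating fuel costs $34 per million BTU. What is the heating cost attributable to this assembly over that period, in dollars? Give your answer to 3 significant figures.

222 dollars

0.419/3.3 = 0.127
0.995/0.186 = 5.349
R_total = 0.74 + 0.127 + 55.4 + 5.349 + 0.19 = 61.81 ft²·°F·h/BTU
E = A × HDD × 24 / R = 2820 × 5960 × 24 / 61.81 = 6526000 BTU
Cost = 6526000/10⁶ × 34 = $221.9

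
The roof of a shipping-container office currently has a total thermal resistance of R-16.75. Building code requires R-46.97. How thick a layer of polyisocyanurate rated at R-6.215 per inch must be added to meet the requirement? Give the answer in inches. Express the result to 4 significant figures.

ΔR = 46.97 − 16.75 = 30.22 ft²·°F·h/BTU
L = ΔR / (R/in) = 30.22/6.215 = 4.8624 in

4.862 in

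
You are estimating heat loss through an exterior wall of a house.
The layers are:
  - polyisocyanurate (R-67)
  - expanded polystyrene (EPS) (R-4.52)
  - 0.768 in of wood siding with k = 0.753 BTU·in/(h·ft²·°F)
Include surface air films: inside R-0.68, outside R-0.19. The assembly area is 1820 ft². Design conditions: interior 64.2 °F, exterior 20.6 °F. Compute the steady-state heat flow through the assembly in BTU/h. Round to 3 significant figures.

0.768/0.753 = 1.02
R_total = 0.68 + 67 + 4.52 + 1.02 + 0.19 = 73.41 ft²·°F·h/BTU
Q = A·ΔT/R = 1820 × (64.2 − 20.6) / 73.41 = 1081 BTU/h

1080 BTU/h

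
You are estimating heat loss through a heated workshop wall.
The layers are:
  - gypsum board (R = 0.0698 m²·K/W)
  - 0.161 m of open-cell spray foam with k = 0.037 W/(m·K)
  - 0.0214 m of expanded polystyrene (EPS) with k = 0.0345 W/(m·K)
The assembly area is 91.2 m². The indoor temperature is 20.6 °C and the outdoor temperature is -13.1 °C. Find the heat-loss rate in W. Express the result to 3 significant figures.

610 W

0.161/0.037 = 4.351
0.0214/0.0345 = 0.6203
R_total = 0.0698 + 4.351 + 0.6203 = 5.041 m²·K/W
Q = A·ΔT/R = 91.2 × (20.6 − (-13.1)) / 5.041 = 609.6 W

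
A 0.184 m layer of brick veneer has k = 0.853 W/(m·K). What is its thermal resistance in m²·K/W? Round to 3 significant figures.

R = L/k = 0.184/0.853 = 0.2157 m²·K/W

0.216 m²·K/W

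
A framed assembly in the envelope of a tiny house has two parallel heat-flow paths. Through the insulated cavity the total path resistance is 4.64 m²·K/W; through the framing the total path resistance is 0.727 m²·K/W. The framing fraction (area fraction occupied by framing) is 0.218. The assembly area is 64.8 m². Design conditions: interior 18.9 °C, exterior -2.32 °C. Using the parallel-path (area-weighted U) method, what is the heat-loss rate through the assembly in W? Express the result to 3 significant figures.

U_eff = 0.782/4.64 + 0.218/0.727 = 0.1685 + 0.2999 = 0.4684
R_eff = 1/U_eff = 2.135 m²·K/W
Q = 64.8 × (18.9 − (-2.32)) / 2.135 = 644.1 W

644 W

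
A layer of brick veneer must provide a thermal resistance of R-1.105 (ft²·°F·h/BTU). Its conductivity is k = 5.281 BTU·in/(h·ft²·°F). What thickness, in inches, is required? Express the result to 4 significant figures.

L = R × k = 1.105 × 5.281 = 5.8355 in

5.836 in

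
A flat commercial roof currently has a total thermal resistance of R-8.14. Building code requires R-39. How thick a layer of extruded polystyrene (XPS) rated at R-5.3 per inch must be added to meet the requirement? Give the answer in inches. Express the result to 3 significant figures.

5.82 in

ΔR = 39 − 8.14 = 30.86 ft²·°F·h/BTU
L = ΔR / (R/in) = 30.86/5.3 = 5.823 in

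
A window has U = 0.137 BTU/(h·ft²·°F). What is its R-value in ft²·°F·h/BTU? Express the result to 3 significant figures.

7.30 ft²·°F·h/BTU

R = 1/U = 1/0.137 = 7.299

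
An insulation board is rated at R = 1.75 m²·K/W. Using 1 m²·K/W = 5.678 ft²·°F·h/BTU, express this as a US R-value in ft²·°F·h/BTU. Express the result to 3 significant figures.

R_US = 1.75 × 5.678 = 9.937

9.94 ft²·°F·h/BTU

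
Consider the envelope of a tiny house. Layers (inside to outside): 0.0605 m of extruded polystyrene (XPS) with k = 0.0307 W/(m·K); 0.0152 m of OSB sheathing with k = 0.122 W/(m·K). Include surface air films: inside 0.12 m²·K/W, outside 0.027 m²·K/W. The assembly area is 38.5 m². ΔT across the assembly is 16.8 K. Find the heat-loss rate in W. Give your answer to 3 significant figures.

288 W

0.0605/0.0307 = 1.971
0.0152/0.122 = 0.1246
R_total = 0.12 + 1.971 + 0.1246 + 0.027 = 2.242 m²·K/W
Q = A·ΔT/R = 38.5 × 16.8 / 2.242 = 288.5 W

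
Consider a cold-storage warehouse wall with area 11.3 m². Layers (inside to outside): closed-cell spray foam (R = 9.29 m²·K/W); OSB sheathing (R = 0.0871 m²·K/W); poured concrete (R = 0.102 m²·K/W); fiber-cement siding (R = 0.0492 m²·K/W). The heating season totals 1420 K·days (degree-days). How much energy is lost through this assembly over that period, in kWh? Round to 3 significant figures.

R_total = 9.29 + 0.0871 + 0.102 + 0.0492 = 9.528 m²·K/W
E = A × HDD × 24 / R / 1000 = 11.3 × 1420 × 24 / 9.528 / 1000 = 40.42 kWh

40.4 kWh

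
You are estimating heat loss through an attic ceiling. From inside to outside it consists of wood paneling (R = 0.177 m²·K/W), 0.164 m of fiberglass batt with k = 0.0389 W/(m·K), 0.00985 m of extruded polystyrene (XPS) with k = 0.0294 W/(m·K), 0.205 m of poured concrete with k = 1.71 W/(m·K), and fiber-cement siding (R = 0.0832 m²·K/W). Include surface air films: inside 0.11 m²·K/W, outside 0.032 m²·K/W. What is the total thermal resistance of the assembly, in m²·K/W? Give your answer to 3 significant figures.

5.07 m²·K/W

0.164/0.0389 = 4.216
0.00985/0.0294 = 0.335
0.205/1.71 = 0.1199
R_total = 0.11 + 0.177 + 4.216 + 0.335 + 0.1199 + 0.0832 + 0.032 = 5.073 m²·K/W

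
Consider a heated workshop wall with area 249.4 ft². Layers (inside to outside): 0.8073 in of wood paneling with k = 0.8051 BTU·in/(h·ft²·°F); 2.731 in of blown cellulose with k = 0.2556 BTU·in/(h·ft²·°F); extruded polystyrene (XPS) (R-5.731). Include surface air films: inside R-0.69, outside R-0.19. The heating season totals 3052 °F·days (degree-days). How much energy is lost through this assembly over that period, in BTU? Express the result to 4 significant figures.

998300 BTU

0.8073/0.8051 = 1.0027
2.731/0.2556 = 10.685
R_total = 0.69 + 1.0027 + 10.685 + 5.731 + 0.19 = 18.298 ft²·°F·h/BTU
E = A × HDD × 24 / R = 249.4 × 3052 × 24 / 18.298 = 998340 BTU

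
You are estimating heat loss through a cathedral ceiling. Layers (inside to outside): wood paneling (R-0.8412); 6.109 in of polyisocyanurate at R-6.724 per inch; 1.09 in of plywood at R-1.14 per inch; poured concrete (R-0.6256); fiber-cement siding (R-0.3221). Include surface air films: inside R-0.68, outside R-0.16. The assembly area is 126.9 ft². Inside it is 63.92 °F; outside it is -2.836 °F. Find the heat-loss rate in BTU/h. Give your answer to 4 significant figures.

188.5 BTU/h

6.109 × 6.724 = 41.077
1.09 × 1.14 = 1.2426
R_total = 0.68 + 0.8412 + 41.077 + 1.2426 + 0.6256 + 0.3221 + 0.16 = 44.948 ft²·°F·h/BTU
Q = A·ΔT/R = 126.9 × (63.92 − (-2.836)) / 44.948 = 188.47 BTU/h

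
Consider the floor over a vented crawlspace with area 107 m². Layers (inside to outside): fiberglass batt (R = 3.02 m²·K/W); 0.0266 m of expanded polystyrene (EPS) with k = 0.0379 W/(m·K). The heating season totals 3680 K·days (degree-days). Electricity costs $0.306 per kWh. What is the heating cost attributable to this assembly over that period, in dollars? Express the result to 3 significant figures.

0.0266/0.0379 = 0.7018
R_total = 3.02 + 0.7018 = 3.722 m²·K/W
E = A × HDD × 24 / R / 1000 = 107 × 3680 × 24 / 3.722 / 1000 = 2539 kWh
Cost = 2539 × 0.306 = $777

777 dollars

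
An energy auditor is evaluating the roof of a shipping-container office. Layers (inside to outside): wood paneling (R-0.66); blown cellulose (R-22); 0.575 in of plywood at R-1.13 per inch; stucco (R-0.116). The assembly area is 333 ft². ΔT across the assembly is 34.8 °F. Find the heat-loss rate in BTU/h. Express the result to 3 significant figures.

495 BTU/h

0.575 × 1.13 = 0.6497
R_total = 0.66 + 22 + 0.6497 + 0.116 = 23.43 ft²·°F·h/BTU
Q = A·ΔT/R = 333 × 34.8 / 23.43 = 494.7 BTU/h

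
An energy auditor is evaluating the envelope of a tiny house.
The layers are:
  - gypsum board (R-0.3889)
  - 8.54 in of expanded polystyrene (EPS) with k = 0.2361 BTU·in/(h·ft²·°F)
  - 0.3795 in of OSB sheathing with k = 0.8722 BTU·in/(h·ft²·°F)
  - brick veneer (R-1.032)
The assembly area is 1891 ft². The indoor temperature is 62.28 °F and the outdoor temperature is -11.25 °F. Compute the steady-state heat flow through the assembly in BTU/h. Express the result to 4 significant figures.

8.54/0.2361 = 36.171
0.3795/0.8722 = 0.43511
R_total = 0.3889 + 36.171 + 0.43511 + 1.032 = 38.027 ft²·°F·h/BTU
Q = A·ΔT/R = 1891 × (62.28 − (-11.25)) / 38.027 = 3656.5 BTU/h

3656 BTU/h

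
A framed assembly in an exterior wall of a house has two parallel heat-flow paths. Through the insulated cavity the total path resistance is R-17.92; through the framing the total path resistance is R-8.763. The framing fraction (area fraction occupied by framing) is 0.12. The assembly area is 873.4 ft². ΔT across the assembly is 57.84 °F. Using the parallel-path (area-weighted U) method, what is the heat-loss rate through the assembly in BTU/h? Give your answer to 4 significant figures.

U_eff = 0.88/17.92 + 0.12/8.763 = 0.049107 + 0.013694 = 0.062801
R_eff = 1/U_eff = 15.923 ft²·°F·h/BTU
Q = 873.4 × 57.84 / 15.923 = 3172.6 BTU/h

3173 BTU/h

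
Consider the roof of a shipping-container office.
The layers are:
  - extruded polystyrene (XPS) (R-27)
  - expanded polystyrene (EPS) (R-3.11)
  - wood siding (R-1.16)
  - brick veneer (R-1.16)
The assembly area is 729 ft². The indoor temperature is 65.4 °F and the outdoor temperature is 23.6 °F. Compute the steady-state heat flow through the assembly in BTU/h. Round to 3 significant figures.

940 BTU/h

R_total = 27 + 3.11 + 1.16 + 1.16 = 32.43 ft²·°F·h/BTU
Q = A·ΔT/R = 729 × (65.4 − 23.6) / 32.43 = 939.6 BTU/h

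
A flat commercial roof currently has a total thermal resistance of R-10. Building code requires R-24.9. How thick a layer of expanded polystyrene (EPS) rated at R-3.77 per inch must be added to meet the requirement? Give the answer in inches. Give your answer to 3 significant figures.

ΔR = 24.9 − 10 = 14.9 ft²·°F·h/BTU
L = ΔR / (R/in) = 14.9/3.77 = 3.952 in

3.95 in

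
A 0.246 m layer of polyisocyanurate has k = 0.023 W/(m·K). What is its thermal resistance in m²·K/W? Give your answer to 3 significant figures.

10.7 m²·K/W

R = L/k = 0.246/0.023 = 10.7 m²·K/W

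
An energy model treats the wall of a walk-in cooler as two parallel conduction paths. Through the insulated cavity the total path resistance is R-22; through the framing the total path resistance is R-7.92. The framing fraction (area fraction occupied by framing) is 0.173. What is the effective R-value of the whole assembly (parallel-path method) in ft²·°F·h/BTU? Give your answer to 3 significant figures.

U_eff = 0.827/22 + 0.173/7.92 = 0.03759 + 0.02184 = 0.05943
R_eff = 1/U_eff = 16.83 ft²·°F·h/BTU

16.8 ft²·°F·h/BTU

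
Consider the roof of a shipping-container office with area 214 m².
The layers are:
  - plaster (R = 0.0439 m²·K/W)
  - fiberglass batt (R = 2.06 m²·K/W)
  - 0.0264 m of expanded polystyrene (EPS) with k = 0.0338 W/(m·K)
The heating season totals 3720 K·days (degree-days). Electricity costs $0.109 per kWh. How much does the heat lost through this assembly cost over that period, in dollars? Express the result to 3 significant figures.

0.0264/0.0338 = 0.7811
R_total = 0.0439 + 2.06 + 0.7811 = 2.885 m²·K/W
E = A × HDD × 24 / R / 1000 = 214 × 3720 × 24 / 2.885 / 1000 = 6623 kWh
Cost = 6623 × 0.109 = $721.9

722 dollars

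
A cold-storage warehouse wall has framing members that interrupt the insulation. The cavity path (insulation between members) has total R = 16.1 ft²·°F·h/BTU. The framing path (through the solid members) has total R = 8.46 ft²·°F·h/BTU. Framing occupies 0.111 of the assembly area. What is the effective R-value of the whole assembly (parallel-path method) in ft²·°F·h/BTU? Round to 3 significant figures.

14.6 ft²·°F·h/BTU

U_eff = 0.889/16.1 + 0.111/8.46 = 0.05522 + 0.01312 = 0.06834
R_eff = 1/U_eff = 14.63 ft²·°F·h/BTU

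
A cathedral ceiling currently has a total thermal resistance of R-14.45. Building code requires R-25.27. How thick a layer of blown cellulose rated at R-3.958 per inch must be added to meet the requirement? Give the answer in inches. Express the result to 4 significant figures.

2.734 in

ΔR = 25.27 − 14.45 = 10.82 ft²·°F·h/BTU
L = ΔR / (R/in) = 10.82/3.958 = 2.7337 in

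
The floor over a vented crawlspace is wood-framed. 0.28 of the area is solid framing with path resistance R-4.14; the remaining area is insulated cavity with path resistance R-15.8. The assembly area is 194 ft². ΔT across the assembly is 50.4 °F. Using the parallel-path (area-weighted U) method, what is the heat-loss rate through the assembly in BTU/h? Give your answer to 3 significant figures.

U_eff = 0.72/15.8 + 0.28/4.14 = 0.04557 + 0.06763 = 0.1132
R_eff = 1/U_eff = 8.834 ft²·°F·h/BTU
Q = 194 × 50.4 / 8.834 = 1107 BTU/h

1110 BTU/h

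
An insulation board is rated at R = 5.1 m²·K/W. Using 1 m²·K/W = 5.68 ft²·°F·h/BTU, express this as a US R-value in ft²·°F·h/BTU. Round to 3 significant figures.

R_US = 5.1 × 5.68 = 28.97

29.0 ft²·°F·h/BTU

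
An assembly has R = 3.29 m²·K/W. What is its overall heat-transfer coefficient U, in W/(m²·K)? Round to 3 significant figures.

U = 1/R = 1/3.29 = 0.304

0.304 W/(m²·K)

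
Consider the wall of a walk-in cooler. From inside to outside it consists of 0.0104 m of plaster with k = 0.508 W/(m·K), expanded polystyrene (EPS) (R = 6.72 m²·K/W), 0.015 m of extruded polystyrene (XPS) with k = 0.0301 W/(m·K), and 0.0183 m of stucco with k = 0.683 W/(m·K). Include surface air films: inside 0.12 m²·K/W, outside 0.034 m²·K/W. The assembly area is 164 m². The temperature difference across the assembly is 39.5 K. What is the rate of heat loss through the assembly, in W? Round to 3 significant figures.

0.0104/0.508 = 0.02047
0.015/0.0301 = 0.4983
0.0183/0.683 = 0.02679
R_total = 0.12 + 0.02047 + 6.72 + 0.4983 + 0.02679 + 0.034 = 7.42 m²·K/W
Q = A·ΔT/R = 164 × 39.5 / 7.42 = 873.1 W

873 W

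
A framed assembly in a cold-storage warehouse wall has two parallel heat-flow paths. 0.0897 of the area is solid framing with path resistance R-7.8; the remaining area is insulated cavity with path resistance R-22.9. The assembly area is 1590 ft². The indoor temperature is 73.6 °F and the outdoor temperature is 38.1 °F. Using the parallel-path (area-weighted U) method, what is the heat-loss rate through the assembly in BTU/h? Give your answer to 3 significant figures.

U_eff = 0.9103/22.9 + 0.0897/7.8 = 0.03975 + 0.0115 = 0.05125
R_eff = 1/U_eff = 19.51 ft²·°F·h/BTU
Q = 1590 × (73.6 − 38.1) / 19.51 = 2893 BTU/h

2890 BTU/h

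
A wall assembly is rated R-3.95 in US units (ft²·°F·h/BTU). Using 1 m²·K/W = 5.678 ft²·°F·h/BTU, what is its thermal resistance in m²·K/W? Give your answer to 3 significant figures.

R_SI = 3.95/5.678 = 0.6957

0.696 m²·K/W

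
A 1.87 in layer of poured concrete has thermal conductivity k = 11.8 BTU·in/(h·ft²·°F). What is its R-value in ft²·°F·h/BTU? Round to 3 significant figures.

R = L/k = 1.87/11.8 = 0.1585 ft²·°F·h/BTU

0.158 ft²·°F·h/BTU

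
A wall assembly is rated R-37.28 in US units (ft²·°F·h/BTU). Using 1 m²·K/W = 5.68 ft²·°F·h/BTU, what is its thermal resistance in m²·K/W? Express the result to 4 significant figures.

R_SI = 37.28/5.68 = 6.5634

6.563 m²·K/W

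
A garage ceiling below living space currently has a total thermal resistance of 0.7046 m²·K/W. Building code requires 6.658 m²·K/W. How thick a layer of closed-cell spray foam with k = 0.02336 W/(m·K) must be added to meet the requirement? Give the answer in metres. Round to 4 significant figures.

ΔR = 6.658 − 0.7046 = 5.9534 m²·K/W
L = ΔR × k = 5.9534 × 0.02336 = 0.13907 m

0.1391 m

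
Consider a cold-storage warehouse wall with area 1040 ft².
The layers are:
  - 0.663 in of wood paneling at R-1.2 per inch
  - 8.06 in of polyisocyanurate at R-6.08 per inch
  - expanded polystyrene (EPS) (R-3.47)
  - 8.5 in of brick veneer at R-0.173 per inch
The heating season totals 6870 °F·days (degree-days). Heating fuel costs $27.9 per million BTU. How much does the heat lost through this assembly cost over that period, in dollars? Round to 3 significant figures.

87.4 dollars

0.663 × 1.2 = 0.7956
8.06 × 6.08 = 49
8.5 × 0.173 = 1.47
R_total = 0.7956 + 49 + 3.47 + 1.47 = 54.74 ft²·°F·h/BTU
E = A × HDD × 24 / R = 1040 × 6870 × 24 / 54.74 = 3132000 BTU
Cost = 3132000/10⁶ × 27.9 = $87.4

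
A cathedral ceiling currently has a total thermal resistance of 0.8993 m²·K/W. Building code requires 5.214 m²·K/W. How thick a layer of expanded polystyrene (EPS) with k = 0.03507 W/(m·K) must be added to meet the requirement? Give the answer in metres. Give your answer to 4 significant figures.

0.1513 m

ΔR = 5.214 − 0.8993 = 4.3147 m²·K/W
L = ΔR × k = 4.3147 × 0.03507 = 0.15132 m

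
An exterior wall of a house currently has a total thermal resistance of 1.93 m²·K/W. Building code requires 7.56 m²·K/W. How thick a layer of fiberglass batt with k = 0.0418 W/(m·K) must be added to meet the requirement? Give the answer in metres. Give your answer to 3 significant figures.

ΔR = 7.56 − 1.93 = 5.63 m²·K/W
L = ΔR × k = 5.63 × 0.0418 = 0.2353 m

0.235 m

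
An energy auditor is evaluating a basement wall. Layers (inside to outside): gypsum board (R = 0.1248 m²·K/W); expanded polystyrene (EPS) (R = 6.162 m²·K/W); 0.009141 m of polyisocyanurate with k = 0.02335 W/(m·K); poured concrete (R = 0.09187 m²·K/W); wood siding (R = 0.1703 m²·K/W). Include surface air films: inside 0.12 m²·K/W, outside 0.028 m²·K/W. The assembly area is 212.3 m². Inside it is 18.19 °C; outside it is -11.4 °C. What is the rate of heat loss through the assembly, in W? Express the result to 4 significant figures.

0.009141/0.02335 = 0.39148
R_total = 0.12 + 0.1248 + 6.162 + 0.39148 + 0.09187 + 0.1703 + 0.028 = 7.0884 m²·K/W
Q = A·ΔT/R = 212.3 × (18.19 − (-11.4)) / 7.0884 = 886.22 W

886.2 W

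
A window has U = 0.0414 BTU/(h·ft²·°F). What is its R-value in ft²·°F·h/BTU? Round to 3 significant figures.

R = 1/U = 1/0.0414 = 24.15

24.2 ft²·°F·h/BTU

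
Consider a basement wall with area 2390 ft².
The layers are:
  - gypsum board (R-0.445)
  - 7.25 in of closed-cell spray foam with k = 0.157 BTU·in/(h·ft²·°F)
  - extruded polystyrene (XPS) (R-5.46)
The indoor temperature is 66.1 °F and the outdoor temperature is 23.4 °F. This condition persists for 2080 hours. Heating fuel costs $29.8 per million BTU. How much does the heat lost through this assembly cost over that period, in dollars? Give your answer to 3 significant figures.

121 dollars

7.25/0.157 = 46.18
R_total = 0.445 + 46.18 + 5.46 = 52.08 ft²·°F·h/BTU
Q = 2390 × (66.1 − 23.4) / 52.08 = 1959 BTU/h
E = 1959 × 2080 = 4076000 BTU
Cost = 4076000/10⁶ × 29.8 = $121.5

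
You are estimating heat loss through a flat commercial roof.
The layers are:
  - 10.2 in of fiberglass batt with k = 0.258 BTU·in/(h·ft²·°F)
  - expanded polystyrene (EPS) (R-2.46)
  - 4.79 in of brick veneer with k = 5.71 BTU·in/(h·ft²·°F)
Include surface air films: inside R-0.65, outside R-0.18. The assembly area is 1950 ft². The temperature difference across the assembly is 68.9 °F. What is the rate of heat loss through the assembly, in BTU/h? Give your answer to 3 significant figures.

3080 BTU/h

10.2/0.258 = 39.53
4.79/5.71 = 0.8389
R_total = 0.65 + 39.53 + 2.46 + 0.8389 + 0.18 = 43.66 ft²·°F·h/BTU
Q = A·ΔT/R = 1950 × 68.9 / 43.66 = 3077 BTU/h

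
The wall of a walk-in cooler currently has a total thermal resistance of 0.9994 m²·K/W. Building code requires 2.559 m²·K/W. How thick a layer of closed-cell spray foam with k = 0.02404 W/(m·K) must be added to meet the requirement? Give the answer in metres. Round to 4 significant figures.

ΔR = 2.559 − 0.9994 = 1.5596 m²·K/W
L = ΔR × k = 1.5596 × 0.02404 = 0.037493 m

0.03749 m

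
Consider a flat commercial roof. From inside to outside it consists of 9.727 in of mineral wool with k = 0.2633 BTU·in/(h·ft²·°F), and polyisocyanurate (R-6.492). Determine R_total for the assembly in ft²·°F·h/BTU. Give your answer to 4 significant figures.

9.727/0.2633 = 36.943
R_total = 36.943 + 6.492 = 43.435 ft²·°F·h/BTU

43.43 ft²·°F·h/BTU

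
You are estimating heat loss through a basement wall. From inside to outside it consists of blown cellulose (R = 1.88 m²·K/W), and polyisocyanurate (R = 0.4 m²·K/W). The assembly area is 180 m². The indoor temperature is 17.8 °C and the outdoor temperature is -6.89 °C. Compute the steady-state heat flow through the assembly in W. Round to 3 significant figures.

R_total = 1.88 + 0.4 = 2.28 m²·K/W
Q = A·ΔT/R = 180 × (17.8 − (-6.89)) / 2.28 = 1949 W

1950 W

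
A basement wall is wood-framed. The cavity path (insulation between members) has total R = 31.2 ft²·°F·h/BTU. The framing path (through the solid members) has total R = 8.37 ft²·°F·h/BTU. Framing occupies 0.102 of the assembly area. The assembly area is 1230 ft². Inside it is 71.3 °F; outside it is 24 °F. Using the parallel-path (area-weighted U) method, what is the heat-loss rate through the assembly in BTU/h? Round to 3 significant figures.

U_eff = 0.898/31.2 + 0.102/8.37 = 0.02878 + 0.01219 = 0.04097
R_eff = 1/U_eff = 24.41 ft²·°F·h/BTU
Q = 1230 × (71.3 − 24) / 24.41 = 2384 BTU/h

2380 BTU/h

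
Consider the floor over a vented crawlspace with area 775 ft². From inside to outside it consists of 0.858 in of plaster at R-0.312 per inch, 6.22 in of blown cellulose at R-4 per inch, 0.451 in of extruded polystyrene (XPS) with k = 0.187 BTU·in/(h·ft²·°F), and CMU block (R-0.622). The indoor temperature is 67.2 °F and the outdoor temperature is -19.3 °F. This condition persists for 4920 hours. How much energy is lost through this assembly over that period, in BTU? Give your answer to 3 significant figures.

11700000 BTU

0.858 × 0.312 = 0.2677
6.22 × 4 = 24.88
0.451/0.187 = 2.412
R_total = 0.2677 + 24.88 + 2.412 + 0.622 = 28.18 ft²·°F·h/BTU
Q = 775 × (67.2 − (-19.3)) / 28.18 = 2379 BTU/h
E = 2379 × 4920 = 11700000 BTU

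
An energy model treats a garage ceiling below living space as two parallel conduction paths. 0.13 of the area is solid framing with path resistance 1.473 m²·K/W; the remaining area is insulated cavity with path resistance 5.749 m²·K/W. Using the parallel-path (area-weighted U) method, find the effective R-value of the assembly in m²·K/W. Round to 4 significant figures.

4.174 m²·K/W

U_eff = 0.87/5.749 + 0.13/1.473 = 0.15133 + 0.088255 = 0.23959
R_eff = 1/U_eff = 4.1739 m²·K/W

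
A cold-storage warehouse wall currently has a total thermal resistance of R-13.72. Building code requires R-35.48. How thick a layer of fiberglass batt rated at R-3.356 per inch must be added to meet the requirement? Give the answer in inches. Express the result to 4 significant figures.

ΔR = 35.48 − 13.72 = 21.76 ft²·°F·h/BTU
L = ΔR / (R/in) = 21.76/3.356 = 6.4839 in

6.484 in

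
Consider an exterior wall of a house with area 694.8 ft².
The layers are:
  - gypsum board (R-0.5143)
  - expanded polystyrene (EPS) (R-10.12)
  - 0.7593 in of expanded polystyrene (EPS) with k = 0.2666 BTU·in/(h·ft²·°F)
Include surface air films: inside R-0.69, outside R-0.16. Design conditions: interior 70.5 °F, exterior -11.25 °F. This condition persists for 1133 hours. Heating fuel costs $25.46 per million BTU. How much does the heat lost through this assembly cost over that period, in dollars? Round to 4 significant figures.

0.7593/0.2666 = 2.8481
R_total = 0.69 + 0.5143 + 10.12 + 2.8481 + 0.16 = 14.332 ft²·°F·h/BTU
Q = 694.8 × (70.5 − (-11.25)) / 14.332 = 3963 BTU/h
E = 3963 × 1133 = 4490100 BTU
Cost = 4490100/10⁶ × 25.46 = $114.32

114.3 dollars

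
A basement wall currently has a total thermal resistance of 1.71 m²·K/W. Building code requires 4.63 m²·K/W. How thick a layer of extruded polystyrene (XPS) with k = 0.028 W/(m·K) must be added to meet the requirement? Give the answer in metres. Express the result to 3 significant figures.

ΔR = 4.63 − 1.71 = 2.92 m²·K/W
L = ΔR × k = 2.92 × 0.028 = 0.08176 m

0.0818 m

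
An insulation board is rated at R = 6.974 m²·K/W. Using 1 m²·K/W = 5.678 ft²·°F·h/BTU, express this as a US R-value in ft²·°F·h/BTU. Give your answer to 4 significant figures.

39.60 ft²·°F·h/BTU

R_US = 6.974 × 5.678 = 39.598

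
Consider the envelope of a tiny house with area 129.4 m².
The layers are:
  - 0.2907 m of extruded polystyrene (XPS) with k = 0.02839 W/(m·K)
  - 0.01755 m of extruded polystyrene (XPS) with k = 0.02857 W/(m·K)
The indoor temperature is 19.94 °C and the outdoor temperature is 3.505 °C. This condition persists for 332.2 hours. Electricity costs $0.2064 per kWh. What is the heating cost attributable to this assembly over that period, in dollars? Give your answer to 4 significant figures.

0.2907/0.02839 = 10.24
0.01755/0.02857 = 0.61428
R_total = 10.24 + 0.61428 = 10.854 m²·K/W
Q = 129.4 × (19.94 − 3.505) / 10.854 = 195.94 W
E = 195.94 W × 332.2 h / 1000 = 65.091 kWh
Cost = 65.091 × 0.2064 = $13.435

13.43 dollars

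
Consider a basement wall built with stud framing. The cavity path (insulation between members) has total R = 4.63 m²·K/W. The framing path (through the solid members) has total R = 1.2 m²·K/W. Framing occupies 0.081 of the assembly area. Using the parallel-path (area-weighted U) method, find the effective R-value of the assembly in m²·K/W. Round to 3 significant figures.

3.76 m²·K/W

U_eff = 0.919/4.63 + 0.081/1.2 = 0.1985 + 0.0675 = 0.266
R_eff = 1/U_eff = 3.76 m²·K/W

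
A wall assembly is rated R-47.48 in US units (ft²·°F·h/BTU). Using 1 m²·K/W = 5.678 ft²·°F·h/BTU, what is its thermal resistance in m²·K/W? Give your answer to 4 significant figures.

8.362 m²·K/W

R_SI = 47.48/5.678 = 8.3621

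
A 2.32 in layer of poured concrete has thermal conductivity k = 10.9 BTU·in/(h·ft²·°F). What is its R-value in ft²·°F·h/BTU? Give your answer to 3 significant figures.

R = L/k = 2.32/10.9 = 0.2128 ft²·°F·h/BTU

0.213 ft²·°F·h/BTU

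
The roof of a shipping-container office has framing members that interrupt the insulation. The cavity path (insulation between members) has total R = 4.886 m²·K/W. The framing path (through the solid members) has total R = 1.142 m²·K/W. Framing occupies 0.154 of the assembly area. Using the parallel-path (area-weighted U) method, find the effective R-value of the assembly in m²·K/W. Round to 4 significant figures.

3.247 m²·K/W

U_eff = 0.846/4.886 + 0.154/1.142 = 0.17315 + 0.13485 = 0.308
R_eff = 1/U_eff = 3.2468 m²·K/W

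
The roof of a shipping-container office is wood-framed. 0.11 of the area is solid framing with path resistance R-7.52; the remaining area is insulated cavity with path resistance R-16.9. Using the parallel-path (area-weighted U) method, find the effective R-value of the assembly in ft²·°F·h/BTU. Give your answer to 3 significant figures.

14.9 ft²·°F·h/BTU

U_eff = 0.89/16.9 + 0.11/7.52 = 0.05266 + 0.01463 = 0.06729
R_eff = 1/U_eff = 14.86 ft²·°F·h/BTU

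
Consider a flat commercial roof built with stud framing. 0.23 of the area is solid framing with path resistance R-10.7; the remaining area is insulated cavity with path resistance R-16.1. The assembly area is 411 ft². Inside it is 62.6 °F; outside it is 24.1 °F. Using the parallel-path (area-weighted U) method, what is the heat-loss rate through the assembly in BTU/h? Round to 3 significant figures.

U_eff = 0.77/16.1 + 0.23/10.7 = 0.04783 + 0.0215 = 0.06932
R_eff = 1/U_eff = 14.43 ft²·°F·h/BTU
Q = 411 × (62.6 − 24.1) / 14.43 = 1097 BTU/h

1100 BTU/h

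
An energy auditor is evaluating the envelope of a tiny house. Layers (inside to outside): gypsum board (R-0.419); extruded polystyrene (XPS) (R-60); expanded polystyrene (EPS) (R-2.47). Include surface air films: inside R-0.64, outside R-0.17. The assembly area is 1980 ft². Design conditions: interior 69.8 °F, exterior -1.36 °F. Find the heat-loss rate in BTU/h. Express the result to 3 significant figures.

R_total = 0.64 + 0.419 + 60 + 2.47 + 0.17 = 63.7 ft²·°F·h/BTU
Q = A·ΔT/R = 1980 × (69.8 − (-1.36)) / 63.7 = 2212 BTU/h

2210 BTU/h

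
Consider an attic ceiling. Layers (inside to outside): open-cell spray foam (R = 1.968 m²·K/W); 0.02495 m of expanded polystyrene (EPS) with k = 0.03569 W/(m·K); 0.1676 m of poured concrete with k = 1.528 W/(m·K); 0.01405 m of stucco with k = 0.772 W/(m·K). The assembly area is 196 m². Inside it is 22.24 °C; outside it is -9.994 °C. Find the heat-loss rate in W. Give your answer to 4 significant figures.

0.02495/0.03569 = 0.69908
0.1676/1.528 = 0.10969
0.01405/0.772 = 0.018199
R_total = 1.968 + 0.69908 + 0.10969 + 0.018199 = 2.795 m²·K/W
Q = A·ΔT/R = 196 × (22.24 − (-9.994)) / 2.795 = 2260.4 W

2260 W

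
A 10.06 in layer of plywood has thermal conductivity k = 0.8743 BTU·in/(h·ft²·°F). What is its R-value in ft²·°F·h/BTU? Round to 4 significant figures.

R = L/k = 10.06/0.8743 = 11.506 ft²·°F·h/BTU

11.51 ft²·°F·h/BTU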